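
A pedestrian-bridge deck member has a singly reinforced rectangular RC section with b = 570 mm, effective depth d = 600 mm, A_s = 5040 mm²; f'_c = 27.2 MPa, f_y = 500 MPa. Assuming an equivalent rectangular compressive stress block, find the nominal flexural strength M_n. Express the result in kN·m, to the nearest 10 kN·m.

M_n ≈ 1270 kN·m

T = A_s f_y = 5040 × 500 = 2520000 N = 2520 kN.
From C = T: a = T/(0.85 f'_c b) = 2520000/(0.85 × 27.2 × 570) = 191.22 mm.
M_n = T(d − a/2) = 2520 kN × (600 − 95.61) mm = 1271.06 kN·m.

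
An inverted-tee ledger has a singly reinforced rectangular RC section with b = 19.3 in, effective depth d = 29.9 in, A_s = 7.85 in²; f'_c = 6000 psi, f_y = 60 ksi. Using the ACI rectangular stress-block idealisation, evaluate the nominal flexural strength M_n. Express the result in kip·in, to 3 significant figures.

T = A_s f_y = 7.85 × 60 = 471 kips.
a = T/(0.85 f'_c b) = 471/(0.85 × 6 × 19.3) = 4.785 in.
M_n = T(d − a/2) = 471 × (29.9 − 2.3925) = 12956.0 kip·in.

M_n ≈ 13000 kip·in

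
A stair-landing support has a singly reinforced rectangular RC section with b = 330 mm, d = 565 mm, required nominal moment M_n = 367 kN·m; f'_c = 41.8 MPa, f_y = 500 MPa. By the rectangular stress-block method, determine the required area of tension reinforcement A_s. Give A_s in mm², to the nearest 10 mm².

A_s ≈ 1370 mm²

With M_n = 0.85 f'_c a b (d − a/2), solve the quadratic for a:
a = d − √(d² − 2M_n/(0.85 f'_c b)) = 565 − √(565² − 2 × 367×10⁶/(0.85 × 41.8 × 330)) = 58.42 mm.
A_s = 0.85 f'_c a b / f_y = 0.85 × 41.8 × 58.42 × 330 / 500 = 1369.9 mm².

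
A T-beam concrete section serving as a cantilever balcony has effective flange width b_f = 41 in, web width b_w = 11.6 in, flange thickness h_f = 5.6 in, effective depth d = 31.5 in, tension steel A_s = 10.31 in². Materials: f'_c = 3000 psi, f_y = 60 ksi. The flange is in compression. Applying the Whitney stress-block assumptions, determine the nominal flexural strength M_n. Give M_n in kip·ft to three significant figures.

Tension: T = A_s f_y = 10.31 × 60 = 618.6 kips.
Try a within the flange: a = T/(0.85 f'_c b_f) = 618.6/(0.85 × 3 × 41) = 5.917 in.
a = 5.917 > h_f = 5.6 in: the block extends into the web. Split into flange-overhang and web parts.
C_f = 0.85 f'_c (b_f − b_w) h_f = 0.85 × 3 × (41 − 11.6) × 5.6 = 419.8 kips.
Remaining web compression depth: a_w = (T − C_f)/(0.85 f'_c b_w) = (618.6 − 419.8)/(0.85 × 3 × 11.6) = 6.721 in.
M_n = C_f(d − h_f/2) + (T − C_f)(d − a_w/2) = 419.8 × (31.5 − 2.8) + 198.8 × (31.5 − 3.3605) = 12048.3 + 5594.1 = 17642.4 kip·in.
M_n = 17642.4/12 = 1470.20 kip·ft.

M_n ≈ 1470 kip·ft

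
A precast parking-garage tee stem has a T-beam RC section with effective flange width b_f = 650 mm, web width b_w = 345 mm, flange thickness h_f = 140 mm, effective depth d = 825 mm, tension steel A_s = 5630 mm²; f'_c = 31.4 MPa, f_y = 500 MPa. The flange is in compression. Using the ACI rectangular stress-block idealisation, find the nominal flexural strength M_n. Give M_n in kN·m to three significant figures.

M_n ≈ 2090 kN·m

Tension: T = A_s f_y = 5630 × 500 = 2815000 N.
Try a within the flange: a = T/(0.85 f'_c b_f) = 2815000/(0.85 × 31.4 × 650) = 162.26 mm.
a = 162.26 > h_f = 140 mm: the block extends into the web. Split into flange-overhang and web parts.
C_f = 0.85 f'_c (b_f − b_w) h_f = 0.85 × 31.4 × (650 − 345) × 140 = 1139663 N.
Remaining web compression depth: a_w = (T − C_f)/(0.85 f'_c b_w) = (2815000 − 1139663)/(0.85 × 31.4 × 345) = 181.94 mm.
M_n = C_f(d − h_f/2) + (T − C_f)(d − a_w/2) = 1139663 × (825 − 70) + 1675337 × (825 − 90.97) = 860.45 + 1229.75 = 2090.20 × 10⁶ N·mm.
M_n = 2090.20 kN·m.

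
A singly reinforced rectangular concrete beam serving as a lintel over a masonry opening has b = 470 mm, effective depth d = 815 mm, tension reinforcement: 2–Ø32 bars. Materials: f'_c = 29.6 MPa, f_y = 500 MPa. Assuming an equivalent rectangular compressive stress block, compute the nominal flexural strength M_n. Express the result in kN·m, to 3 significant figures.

M_n ≈ 628 kN·m

A_s = 2 × 804 = 1608 mm².
T = A_s f_y = 1608 × 500 = 804000 N = 804 kN.
From C = T: a = T/(0.85 f'_c b) = 804000/(0.85 × 29.6 × 470) = 67.99 mm.
M_n = T(d − a/2) = 804 kN × (815 − 33.995) mm = 627.93 kN·m.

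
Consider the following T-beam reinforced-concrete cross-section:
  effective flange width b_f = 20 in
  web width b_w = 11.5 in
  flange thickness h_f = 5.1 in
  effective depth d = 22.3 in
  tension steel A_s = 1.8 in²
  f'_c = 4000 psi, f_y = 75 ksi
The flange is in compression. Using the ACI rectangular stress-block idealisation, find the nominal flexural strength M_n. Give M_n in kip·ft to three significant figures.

M_n ≈ 240 kip·ft

Tension: T = A_s f_y = 1.8 × 75 = 135 kips.
Try a within the flange: a = T/(0.85 f'_c b_f) = 135/(0.85 × 4 × 20) = 1.985 in.
Since a = 1.985 ≤ h_f = 5.1 in, the stress block lies entirely in the flange; analyse as a rectangular beam of width b_f.
M_n = T(d − a/2) = 135 × (22.3 − 0.9925) = 2876.5 kip·in.
M_n = 2876.5/12 = 239.71 kip·ft.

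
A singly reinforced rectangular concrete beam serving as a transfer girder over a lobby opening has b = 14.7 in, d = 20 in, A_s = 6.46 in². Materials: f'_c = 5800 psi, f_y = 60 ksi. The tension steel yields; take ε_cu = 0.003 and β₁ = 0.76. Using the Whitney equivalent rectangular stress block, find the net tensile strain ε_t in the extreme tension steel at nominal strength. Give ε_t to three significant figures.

ε_t ≈ 0.00553

a = A_s f_y/(0.85 f'_c b) = 5.348 in.
β₁ = 0.76, so c = a/β₁ = 5.348/0.76 = 7.037 in.
From the linear strain diagram with ε_cu = 0.003: ε_t = 0.003 (d − c)/c = 0.003 × (20 − 7.037)/7.037 = 0.00553.
Since ε_t ≥ 0.005, the section is tension-controlled.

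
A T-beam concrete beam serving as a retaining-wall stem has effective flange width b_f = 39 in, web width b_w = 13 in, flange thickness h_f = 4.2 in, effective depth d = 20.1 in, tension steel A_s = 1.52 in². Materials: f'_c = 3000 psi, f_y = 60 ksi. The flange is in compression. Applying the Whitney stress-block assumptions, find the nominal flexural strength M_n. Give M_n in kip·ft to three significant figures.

M_n ≈ 149 kip·ft

Tension: T = A_s f_y = 1.52 × 60 = 91.2 kips.
Try a within the flange: a = T/(0.85 f'_c b_f) = 91.2/(0.85 × 3 × 39) = 0.917 in.
Since a = 0.917 ≤ h_f = 4.2 in, the stress block lies entirely in the flange; analyse as a rectangular beam of width b_f.
M_n = T(d − a/2) = 91.2 × (20.1 − 0.4585) = 1791.3 kip·in.
M_n = 1791.3/12 = 149.28 kip·ft.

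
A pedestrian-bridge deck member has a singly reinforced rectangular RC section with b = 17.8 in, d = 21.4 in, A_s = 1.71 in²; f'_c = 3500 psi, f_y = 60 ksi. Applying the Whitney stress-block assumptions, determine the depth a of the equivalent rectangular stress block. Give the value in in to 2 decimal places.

T = A_s f_y = 1.71 × 60 = 102.6 kips.
a = T/(0.85 f'_c b) = 102.6/(0.85 × 3.5 × 17.8) = 1.94 in.

a ≈ 1.94 in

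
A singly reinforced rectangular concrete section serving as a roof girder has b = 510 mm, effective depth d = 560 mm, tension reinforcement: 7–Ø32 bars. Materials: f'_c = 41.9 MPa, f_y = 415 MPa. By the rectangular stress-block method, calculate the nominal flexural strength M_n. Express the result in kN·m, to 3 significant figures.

A_s = 7 × 804 = 5628 mm².
T = A_s f_y = 5628 × 415 = 2335620 N = 2335.62 kN.
From C = T: a = T/(0.85 f'_c b) = 2335620/(0.85 × 41.9 × 510) = 128.59 mm.
M_n = T(d − a/2) = 2335.62 kN × (560 − 64.295) mm = 1157.78 kN·m.

M_n ≈ 1160 kN·m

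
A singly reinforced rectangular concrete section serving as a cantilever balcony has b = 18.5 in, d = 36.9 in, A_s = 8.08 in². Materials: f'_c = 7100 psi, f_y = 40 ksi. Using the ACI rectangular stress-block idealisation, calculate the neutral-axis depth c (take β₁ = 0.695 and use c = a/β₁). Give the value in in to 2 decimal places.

c ≈ 4.17 in

T = A_s f_y = 8.08 × 40 = 323.2 kips.
a = T/(0.85 f'_c b) = 323.2/(0.85 × 7.1 × 18.5) = 2.8948 in.
With β₁ = 0.695, c = a/β₁ = 2.8948/0.695 = 4.17 in.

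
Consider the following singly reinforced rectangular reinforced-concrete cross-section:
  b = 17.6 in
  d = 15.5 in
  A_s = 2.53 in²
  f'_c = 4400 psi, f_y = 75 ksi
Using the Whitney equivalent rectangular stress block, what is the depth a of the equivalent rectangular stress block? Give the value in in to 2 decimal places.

a ≈ 2.88 in

T = A_s f_y = 2.53 × 75 = 189.75 kips.
a = T/(0.85 f'_c b) = 189.75/(0.85 × 4.4 × 17.6) = 2.88 in.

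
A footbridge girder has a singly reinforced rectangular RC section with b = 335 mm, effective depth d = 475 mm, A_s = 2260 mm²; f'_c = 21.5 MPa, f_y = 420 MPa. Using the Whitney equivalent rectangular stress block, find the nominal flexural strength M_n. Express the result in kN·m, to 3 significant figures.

M_n ≈ 377 kN·m

T = A_s f_y = 2260 × 420 = 949200 N = 949.2 kN.
From C = T: a = T/(0.85 f'_c b) = 949200/(0.85 × 21.5 × 335) = 155.04 mm.
M_n = T(d − a/2) = 949.2 kN × (475 − 77.52) mm = 377.29 kN·m.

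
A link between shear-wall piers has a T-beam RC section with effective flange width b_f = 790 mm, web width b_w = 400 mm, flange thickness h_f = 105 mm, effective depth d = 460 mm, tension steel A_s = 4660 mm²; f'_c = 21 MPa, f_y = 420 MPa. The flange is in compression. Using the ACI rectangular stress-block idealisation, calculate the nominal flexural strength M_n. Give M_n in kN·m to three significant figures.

M_n ≈ 757 kN·m

Tension: T = A_s f_y = 4660 × 420 = 1957200 N.
Try a within the flange: a = T/(0.85 f'_c b_f) = 1957200/(0.85 × 21 × 790) = 138.79 mm.
a = 138.79 > h_f = 105 mm: the block extends into the web. Split into flange-overhang and web parts.
C_f = 0.85 f'_c (b_f − b_w) h_f = 0.85 × 21 × (790 − 400) × 105 = 730958 N.
Remaining web compression depth: a_w = (T − C_f)/(0.85 f'_c b_w) = (1957200 − 730958)/(0.85 × 21 × 400) = 171.74 mm.
M_n = C_f(d − h_f/2) + (T − C_f)(d − a_w/2) = 730958 × (460 − 52.5) + 1226242 × (460 − 85.87) = 297.87 + 458.77 = 756.64 × 10⁶ N·mm.
M_n = 756.64 kN·m.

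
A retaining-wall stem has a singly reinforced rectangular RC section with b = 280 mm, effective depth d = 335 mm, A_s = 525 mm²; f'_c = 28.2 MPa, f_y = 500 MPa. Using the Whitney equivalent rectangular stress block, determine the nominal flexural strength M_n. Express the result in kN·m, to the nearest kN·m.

T = A_s f_y = 525 × 500 = 262500 N = 262.5 kN.
From C = T: a = T/(0.85 f'_c b) = 262500/(0.85 × 28.2 × 280) = 39.11 mm.
M_n = T(d − a/2) = 262.5 kN × (335 − 19.555) mm = 82.80 kN·m.

M_n ≈ 83 kN·m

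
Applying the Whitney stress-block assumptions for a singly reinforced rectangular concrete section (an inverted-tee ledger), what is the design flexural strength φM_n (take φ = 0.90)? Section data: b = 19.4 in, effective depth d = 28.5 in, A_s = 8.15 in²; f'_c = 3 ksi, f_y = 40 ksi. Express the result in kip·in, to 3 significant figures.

φM_n ≈ 7400 kip·in

T = A_s f_y = 8.15 × 40 = 326 kips.
a = T/(0.85 f'_c b) = 326/(0.85 × 3 × 19.4) = 6.590 in.
M_n = T(d − a/2) = 326 × (28.5 − 3.295) = 8216.8 kip·in.
φM_n = 0.90 × 8216.8 = 7395.1 kip·in.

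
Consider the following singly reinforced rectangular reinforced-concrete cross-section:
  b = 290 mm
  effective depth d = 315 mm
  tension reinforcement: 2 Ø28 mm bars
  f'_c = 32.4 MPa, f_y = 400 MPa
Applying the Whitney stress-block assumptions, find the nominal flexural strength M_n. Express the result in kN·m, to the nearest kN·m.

M_n ≈ 140 kN·m

A_s = 2 × 616 = 1232 mm².
T = A_s f_y = 1232 × 400 = 492800 N = 492.8 kN.
From C = T: a = T/(0.85 f'_c b) = 492800/(0.85 × 32.4 × 290) = 61.70 mm.
M_n = T(d − a/2) = 492.8 kN × (315 − 30.85) mm = 140.03 kN·m.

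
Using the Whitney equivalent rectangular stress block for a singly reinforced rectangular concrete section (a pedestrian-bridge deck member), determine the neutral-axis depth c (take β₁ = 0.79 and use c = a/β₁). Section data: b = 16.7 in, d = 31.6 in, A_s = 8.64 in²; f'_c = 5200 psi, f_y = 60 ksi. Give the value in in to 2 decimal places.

c ≈ 8.89 in

T = A_s f_y = 8.64 × 60 = 518.4 kips.
a = T/(0.85 f'_c b) = 518.4/(0.85 × 5.2 × 16.7) = 7.0231 in.
With β₁ = 0.79, c = a/β₁ = 7.0231/0.79 = 8.89 in.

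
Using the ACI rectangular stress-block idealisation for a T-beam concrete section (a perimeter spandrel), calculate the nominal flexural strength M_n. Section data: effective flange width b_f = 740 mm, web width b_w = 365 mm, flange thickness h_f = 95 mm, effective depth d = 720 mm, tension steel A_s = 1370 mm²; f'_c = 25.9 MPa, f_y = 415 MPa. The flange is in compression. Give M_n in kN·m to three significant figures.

M_n ≈ 399 kN·m

Tension: T = A_s f_y = 1370 × 415 = 568550 N.
Try a within the flange: a = T/(0.85 f'_c b_f) = 568550/(0.85 × 25.9 × 740) = 34.90 mm.
Since a = 34.90 ≤ h_f = 95 mm, the stress block lies entirely in the flange; analyse as a rectangular beam of width b_f.
M_n = T(d − a/2) = 568550 × (720 − 17.45) = 399.43 × 10⁶ N·mm.
M_n = 399.43 kN·m.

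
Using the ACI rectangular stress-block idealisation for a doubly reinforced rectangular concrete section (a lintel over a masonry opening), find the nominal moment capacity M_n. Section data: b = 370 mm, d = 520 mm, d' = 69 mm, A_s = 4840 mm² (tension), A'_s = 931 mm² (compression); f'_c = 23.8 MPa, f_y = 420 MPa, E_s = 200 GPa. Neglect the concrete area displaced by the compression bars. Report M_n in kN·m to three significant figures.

M_n ≈ 850 kN·m

Assume both tension and compression steel yield.
Net tension couple steel: A_s − A'_s = 3909 mm².
a = (A_s − A'_s) f_y / (0.85 f'_c b) = 1641780/(0.85 × 23.8 × 370) = 219.34 mm.
c = a/β₁ = 219.34/0.85 = 258.05 mm; ε'_s = 0.003(c − d')/c = 0.0022 ≥ f_y/E_s = 0.0021, so compression steel does yield.
M_n = (A_s − A'_s) f_y (d − a/2) + A'_s f_y (d − d') = [1641780 × (520 − 109.67) + 391020 × (520 − 69)] × 10⁻⁶ = 673.67 + 176.35 = 850.02 kN·m.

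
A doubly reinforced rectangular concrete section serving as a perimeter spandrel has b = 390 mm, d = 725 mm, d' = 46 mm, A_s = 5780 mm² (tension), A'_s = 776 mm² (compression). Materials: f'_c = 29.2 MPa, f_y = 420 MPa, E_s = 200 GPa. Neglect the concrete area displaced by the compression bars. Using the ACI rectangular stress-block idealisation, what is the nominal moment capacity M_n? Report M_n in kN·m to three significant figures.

Assume both tension and compression steel yield.
Net tension couple steel: A_s − A'_s = 5004 mm².
a = (A_s − A'_s) f_y / (0.85 f'_c b) = 2101680/(0.85 × 29.2 × 390) = 217.12 mm.
c = a/β₁ = 217.12/0.841 = 258.17 mm; ε'_s = 0.003(c − d')/c = 0.0025 ≥ f_y/E_s = 0.0021, so compression steel does yield.
M_n = (A_s − A'_s) f_y (d − a/2) + A'_s f_y (d − d') = [2101680 × (725 − 108.56) + 325920 × (725 − 46)] × 10⁻⁶ = 1295.56 + 221.30 = 1516.86 kN·m.

M_n ≈ 1520 kN·m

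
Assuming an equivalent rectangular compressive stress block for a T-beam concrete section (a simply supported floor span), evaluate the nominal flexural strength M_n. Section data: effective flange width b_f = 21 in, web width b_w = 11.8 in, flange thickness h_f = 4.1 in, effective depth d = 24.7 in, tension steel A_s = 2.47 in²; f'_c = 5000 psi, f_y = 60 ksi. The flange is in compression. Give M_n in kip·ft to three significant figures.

M_n ≈ 295 kip·ft

Tension: T = A_s f_y = 2.47 × 60 = 148.2 kips.
Try a within the flange: a = T/(0.85 f'_c b_f) = 148.2/(0.85 × 5 × 21) = 1.661 in.
Since a = 1.661 ≤ h_f = 4.1 in, the stress block lies entirely in the flange; analyse as a rectangular beam of width b_f.
M_n = T(d − a/2) = 148.2 × (24.7 − 0.8305) = 3537.5 kip·in.
M_n = 3537.5/12 = 294.79 kip·ft.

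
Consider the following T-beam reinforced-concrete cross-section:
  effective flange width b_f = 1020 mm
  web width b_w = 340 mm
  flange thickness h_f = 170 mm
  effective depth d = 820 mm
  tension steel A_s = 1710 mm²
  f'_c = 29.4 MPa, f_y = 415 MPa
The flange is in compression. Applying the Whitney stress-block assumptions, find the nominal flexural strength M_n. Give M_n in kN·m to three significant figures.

Tension: T = A_s f_y = 1710 × 415 = 709650 N.
Try a within the flange: a = T/(0.85 f'_c b_f) = 709650/(0.85 × 29.4 × 1020) = 27.84 mm.
Since a = 27.84 ≤ h_f = 170 mm, the stress block lies entirely in the flange; analyse as a rectangular beam of width b_f.
M_n = T(d − a/2) = 709650 × (820 − 13.92) = 572.03 × 10⁶ N·mm.
M_n = 572.03 kN·m.

M_n ≈ 572 kN·m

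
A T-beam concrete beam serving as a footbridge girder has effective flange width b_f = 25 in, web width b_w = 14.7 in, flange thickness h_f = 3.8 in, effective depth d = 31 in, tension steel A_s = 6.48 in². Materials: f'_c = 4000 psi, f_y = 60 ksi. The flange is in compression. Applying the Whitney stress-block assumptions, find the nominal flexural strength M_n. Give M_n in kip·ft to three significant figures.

M_n ≈ 929 kip·ft

Tension: T = A_s f_y = 6.48 × 60 = 388.8 kips.
Try a within the flange: a = T/(0.85 f'_c b_f) = 388.8/(0.85 × 4 × 25) = 4.574 in.
a = 4.574 > h_f = 3.8 in: the block extends into the web. Split into flange-overhang and web parts.
C_f = 0.85 f'_c (b_f − b_w) h_f = 0.85 × 4 × (25 − 14.7) × 3.8 = 133.1 kips.
Remaining web compression depth: a_w = (T − C_f)/(0.85 f'_c b_w) = (388.8 − 133.1)/(0.85 × 4 × 14.7) = 5.116 in.
M_n = C_f(d − h_f/2) + (T − C_f)(d − a_w/2) = 133.1 × (31 − 1.9) + 255.7 × (31 − 2.558) = 3873.2 + 7272.6 = 11145.8 kip·in.
M_n = 11145.8/12 = 928.82 kip·ft.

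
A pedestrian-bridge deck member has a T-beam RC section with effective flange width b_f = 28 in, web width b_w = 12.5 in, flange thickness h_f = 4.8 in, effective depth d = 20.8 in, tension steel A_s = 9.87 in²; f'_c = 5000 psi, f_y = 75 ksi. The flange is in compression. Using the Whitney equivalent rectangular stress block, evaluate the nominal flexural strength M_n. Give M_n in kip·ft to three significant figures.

M_n ≈ 1080 kip·ft

Tension: T = A_s f_y = 9.87 × 75 = 740.25 kips.
Try a within the flange: a = T/(0.85 f'_c b_f) = 740.25/(0.85 × 5 × 28) = 6.221 in.
a = 6.221 > h_f = 4.8 in: the block extends into the web. Split into flange-overhang and web parts.
C_f = 0.85 f'_c (b_f − b_w) h_f = 0.85 × 5 × (28 − 12.5) × 4.8 = 316.2 kips.
Remaining web compression depth: a_w = (T − C_f)/(0.85 f'_c b_w) = (740.25 − 316.2)/(0.85 × 5 × 12.5) = 7.982 in.
M_n = C_f(d − h_f/2) + (T − C_f)(d − a_w/2) = 316.2 × (20.8 − 2.4) + 424.05 × (20.8 − 3.991) = 5818.1 + 7127.9 = 12946.0 kip·in.
M_n = 12946.0/12 = 1078.83 kip·ft.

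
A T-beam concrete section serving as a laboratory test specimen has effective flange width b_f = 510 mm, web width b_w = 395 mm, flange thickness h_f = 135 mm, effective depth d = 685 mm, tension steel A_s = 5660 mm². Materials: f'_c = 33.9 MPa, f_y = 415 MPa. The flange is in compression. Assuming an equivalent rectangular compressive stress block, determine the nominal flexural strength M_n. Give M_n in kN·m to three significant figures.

Tension: T = A_s f_y = 5660 × 415 = 2348900 N.
Try a within the flange: a = T/(0.85 f'_c b_f) = 2348900/(0.85 × 33.9 × 510) = 159.84 mm.
a = 159.84 > h_f = 135 mm: the block extends into the web. Split into flange-overhang and web parts.
C_f = 0.85 f'_c (b_f − b_w) h_f = 0.85 × 33.9 × (510 − 395) × 135 = 447353 N.
Remaining web compression depth: a_w = (T − C_f)/(0.85 f'_c b_w) = (2348900 − 447353)/(0.85 × 33.9 × 395) = 167.07 mm.
M_n = C_f(d − h_f/2) + (T − C_f)(d − a_w/2) = 447353 × (685 − 67.5) + 1901547 × (685 − 83.535) = 276.24 + 1143.71 = 1419.95 × 10⁶ N·mm.
M_n = 1419.95 kN·m.

M_n ≈ 1420 kN·m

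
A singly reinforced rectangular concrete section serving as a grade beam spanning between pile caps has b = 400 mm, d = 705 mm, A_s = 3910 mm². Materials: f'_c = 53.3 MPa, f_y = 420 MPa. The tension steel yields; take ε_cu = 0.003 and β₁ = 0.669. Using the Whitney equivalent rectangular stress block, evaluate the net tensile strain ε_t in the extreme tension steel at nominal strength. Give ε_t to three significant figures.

ε_t ≈ 0.0126

a = A_s f_y/(0.85 f'_c b) = 90.62 mm.
β₁ = 0.669, so c = a/β₁ = 90.62/0.669 = 135.46 mm.
From the linear strain diagram with ε_cu = 0.003: ε_t = 0.003 (d − c)/c = 0.003 × (705 − 135.46)/135.46 = 0.0126.
Since ε_t ≥ 0.005, the section is tension-controlled.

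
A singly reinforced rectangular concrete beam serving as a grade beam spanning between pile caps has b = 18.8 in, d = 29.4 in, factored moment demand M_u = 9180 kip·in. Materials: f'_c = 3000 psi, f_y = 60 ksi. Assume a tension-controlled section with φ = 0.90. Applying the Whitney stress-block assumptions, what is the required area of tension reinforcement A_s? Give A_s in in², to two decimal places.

M_n = M_u/φ = 9180/0.90 = 10200 kip·in.
From M_n = 0.85 f'_c a b (d − a/2):
a = d − √(d² − 2M_n/(0.85 f'_c b)) = 29.4 − √(29.4² − 2 × 10200/(0.85 × 3 × 18.8)) = 8.452 in.
A_s = 0.85 f'_c a b / f_y = 0.85 × 3 × 8.452 × 18.8 / 60 = 6.753 in².

A_s ≈ 6.75 in²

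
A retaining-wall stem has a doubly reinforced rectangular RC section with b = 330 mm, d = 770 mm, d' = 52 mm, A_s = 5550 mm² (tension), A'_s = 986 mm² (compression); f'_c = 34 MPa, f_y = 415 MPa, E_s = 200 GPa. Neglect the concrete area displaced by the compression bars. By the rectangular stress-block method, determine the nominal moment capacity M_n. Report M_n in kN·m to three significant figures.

M_n ≈ 1560 kN·m

Assume both tension and compression steel yield.
Net tension couple steel: A_s − A'_s = 4564 mm².
a = (A_s − A'_s) f_y / (0.85 f'_c b) = 1894060/(0.85 × 34 × 330) = 198.60 mm.
c = a/β₁ = 198.60/0.807 = 246.10 mm; ε'_s = 0.003(c − d')/c = 0.0024 ≥ f_y/E_s = 0.0021, so compression steel does yield.
M_n = (A_s − A'_s) f_y (d − a/2) + A'_s f_y (d − d') = [1894060 × (770 − 99.3) + 409190 × (770 − 52)] × 10⁻⁶ = 1270.35 + 293.80 = 1564.15 kN·m.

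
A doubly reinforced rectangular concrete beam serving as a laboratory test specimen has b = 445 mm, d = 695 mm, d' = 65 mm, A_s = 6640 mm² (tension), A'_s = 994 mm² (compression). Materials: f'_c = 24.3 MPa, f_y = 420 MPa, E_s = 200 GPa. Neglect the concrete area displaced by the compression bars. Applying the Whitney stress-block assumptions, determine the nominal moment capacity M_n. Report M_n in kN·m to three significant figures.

M_n ≈ 1610 kN·m

Assume both tension and compression steel yield.
Net tension couple steel: A_s − A'_s = 5646 mm².
a = (A_s − A'_s) f_y / (0.85 f'_c b) = 2371320/(0.85 × 24.3 × 445) = 257.99 mm.
c = a/β₁ = 257.99/0.85 = 303.52 mm; ε'_s = 0.003(c − d')/c = 0.0024 ≥ f_y/E_s = 0.0021, so compression steel does yield.
M_n = (A_s − A'_s) f_y (d − a/2) + A'_s f_y (d − d') = [2371320 × (695 − 128.995) + 417480 × (695 − 65)] × 10⁻⁶ = 1342.18 + 263.01 = 1605.19 kN·m.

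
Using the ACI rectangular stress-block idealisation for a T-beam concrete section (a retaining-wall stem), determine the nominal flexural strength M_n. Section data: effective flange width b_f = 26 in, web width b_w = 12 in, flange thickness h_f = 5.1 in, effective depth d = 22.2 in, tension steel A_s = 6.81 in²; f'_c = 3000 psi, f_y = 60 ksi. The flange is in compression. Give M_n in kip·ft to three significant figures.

M_n ≈ 647 kip·ft

Tension: T = A_s f_y = 6.81 × 60 = 408.6 kips.
Try a within the flange: a = T/(0.85 f'_c b_f) = 408.6/(0.85 × 3 × 26) = 6.163 in.
a = 6.163 > h_f = 5.1 in: the block extends into the web. Split into flange-overhang and web parts.
C_f = 0.85 f'_c (b_f − b_w) h_f = 0.85 × 3 × (26 − 12) × 5.1 = 182.1 kips.
Remaining web compression depth: a_w = (T − C_f)/(0.85 f'_c b_w) = (408.6 − 182.1)/(0.85 × 3 × 12) = 7.402 in.
M_n = C_f(d − h_f/2) + (T − C_f)(d − a_w/2) = 182.1 × (22.2 − 2.55) + 226.5 × (22.2 − 3.701) = 3578.3 + 4190.0 = 7768.3 kip·in.
M_n = 7768.3/12 = 647.36 kip·ft.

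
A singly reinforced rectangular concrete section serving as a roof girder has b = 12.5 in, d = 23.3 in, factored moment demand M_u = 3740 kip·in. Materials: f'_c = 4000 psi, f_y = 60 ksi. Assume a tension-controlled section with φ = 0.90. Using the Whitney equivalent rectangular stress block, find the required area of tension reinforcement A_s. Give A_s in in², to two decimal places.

M_n = M_u/φ = 3740/0.90 = 4155.56 kip·in.
From M_n = 0.85 f'_c a b (d − a/2):
a = d − √(d² − 2M_n/(0.85 f'_c b)) = 23.3 − √(23.3² − 2 × 4155.56/(0.85 × 4 × 12.5)) = 4.663 in.
A_s = 0.85 f'_c a b / f_y = 0.85 × 4 × 4.663 × 12.5 / 60 = 3.303 in².

A_s ≈ 3.30 in²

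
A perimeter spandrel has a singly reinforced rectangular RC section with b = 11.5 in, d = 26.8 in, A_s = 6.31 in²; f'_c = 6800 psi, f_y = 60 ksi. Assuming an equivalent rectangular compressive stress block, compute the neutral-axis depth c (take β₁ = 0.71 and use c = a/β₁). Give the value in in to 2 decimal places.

c ≈ 8.02 in

T = A_s f_y = 6.31 × 60 = 378.6 kips.
a = T/(0.85 f'_c b) = 378.6/(0.85 × 6.8 × 11.5) = 5.6958 in.
With β₁ = 0.71, c = a/β₁ = 5.6958/0.71 = 8.02 in.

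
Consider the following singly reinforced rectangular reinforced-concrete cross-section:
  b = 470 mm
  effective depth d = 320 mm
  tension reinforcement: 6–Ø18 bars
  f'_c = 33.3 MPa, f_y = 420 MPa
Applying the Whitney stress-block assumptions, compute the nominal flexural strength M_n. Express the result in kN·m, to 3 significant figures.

M_n ≈ 189 kN·m

A_s = 6 × 254 = 1524 mm².
T = A_s f_y = 1524 × 420 = 640080 N = 640.08 kN.
From C = T: a = T/(0.85 f'_c b) = 640080/(0.85 × 33.3 × 470) = 48.11 mm.
M_n = T(d − a/2) = 640.08 kN × (320 − 24.055) mm = 189.43 kN·m.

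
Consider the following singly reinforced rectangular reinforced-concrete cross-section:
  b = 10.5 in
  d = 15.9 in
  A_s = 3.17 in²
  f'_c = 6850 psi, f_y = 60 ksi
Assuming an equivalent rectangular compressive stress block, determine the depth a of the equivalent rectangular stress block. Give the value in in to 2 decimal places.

a ≈ 3.11 in

T = A_s f_y = 3.17 × 60 = 190.2 kips.
a = T/(0.85 f'_c b) = 190.2/(0.85 × 6.85 × 10.5) = 3.11 in.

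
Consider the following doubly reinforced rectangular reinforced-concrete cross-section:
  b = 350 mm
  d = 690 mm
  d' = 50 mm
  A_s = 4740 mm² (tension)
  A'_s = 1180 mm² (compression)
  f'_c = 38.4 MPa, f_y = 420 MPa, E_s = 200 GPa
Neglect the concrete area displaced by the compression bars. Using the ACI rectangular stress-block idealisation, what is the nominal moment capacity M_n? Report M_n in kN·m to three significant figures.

M_n ≈ 1250 kN·m

Assume both tension and compression steel yield.
Net tension couple steel: A_s − A'_s = 3560 mm².
a = (A_s − A'_s) f_y / (0.85 f'_c b) = 1495200/(0.85 × 38.4 × 350) = 130.88 mm.
c = a/β₁ = 130.88/0.776 = 168.66 mm; ε'_s = 0.003(c − d')/c = 0.0021 ≥ f_y/E_s = 0.0021, so compression steel does yield.
M_n = (A_s − A'_s) f_y (d − a/2) + A'_s f_y (d − d') = [1495200 × (690 − 65.44) + 495600 × (690 − 50)] × 10⁻⁶ = 933.84 + 317.18 = 1251.02 kN·m.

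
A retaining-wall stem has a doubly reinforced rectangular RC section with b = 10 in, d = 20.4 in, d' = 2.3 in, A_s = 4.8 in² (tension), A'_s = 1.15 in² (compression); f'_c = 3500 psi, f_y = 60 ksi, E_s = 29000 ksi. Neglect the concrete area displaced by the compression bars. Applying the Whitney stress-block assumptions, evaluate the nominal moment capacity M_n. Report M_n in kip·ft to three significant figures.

M_n ≈ 409 kip·ft

Assume both steels yield.
a = (A_s − A'_s) f_y/(0.85 f'_c b) = (4.8 − 1.15) × 60/(0.85 × 3.5 × 10) = 7.361 in.
c = a/β₁ = 7.361/0.85 = 8.660 in; ε'_s = 0.003(c − d')/c = 0.0022 ≥ ε_y = 0.0021, so the compression steel yields.
M_n = (A_s − A'_s) f_y (d − a/2) + A'_s f_y (d − d') = 219 × (20.4 − 3.6805) + 69 × (20.4 − 2.3) = 3661.6 + 1248.9 = 4910.5 kip·in = 4910.5/12 = 409.21 kip·ft.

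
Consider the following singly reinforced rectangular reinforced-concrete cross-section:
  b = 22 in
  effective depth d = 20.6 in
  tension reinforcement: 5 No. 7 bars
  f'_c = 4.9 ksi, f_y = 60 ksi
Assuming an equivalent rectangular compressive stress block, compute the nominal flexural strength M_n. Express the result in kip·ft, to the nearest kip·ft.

M_n ≈ 294 kip·ft

A_s = 5 × 0.6 = 3 in².
T = A_s f_y = 3 × 60 = 180 kips.
a = T/(0.85 f'_c b) = 180/(0.85 × 4.9 × 22) = 1.964 in.
M_n = T(d − a/2) = 180 × (20.6 − 0.982) = 3531.2 kip·in = 3531.2/12 = 294.27 kip·ft.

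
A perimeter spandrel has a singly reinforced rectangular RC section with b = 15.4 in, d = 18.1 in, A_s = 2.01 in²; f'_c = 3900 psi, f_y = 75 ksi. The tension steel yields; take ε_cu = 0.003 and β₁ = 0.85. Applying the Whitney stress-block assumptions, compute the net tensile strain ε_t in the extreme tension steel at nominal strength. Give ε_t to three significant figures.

ε_t ≈ 0.0126

a = A_s f_y/(0.85 f'_c b) = 2.953 in.
β₁ = 0.85, so c = a/β₁ = 2.953/0.85 = 3.474 in.
From the linear strain diagram with ε_cu = 0.003: ε_t = 0.003 (d − c)/c = 0.003 × (18.1 − 3.474)/3.474 = 0.0126.
Since ε_t ≥ 0.005, the section is tension-controlled.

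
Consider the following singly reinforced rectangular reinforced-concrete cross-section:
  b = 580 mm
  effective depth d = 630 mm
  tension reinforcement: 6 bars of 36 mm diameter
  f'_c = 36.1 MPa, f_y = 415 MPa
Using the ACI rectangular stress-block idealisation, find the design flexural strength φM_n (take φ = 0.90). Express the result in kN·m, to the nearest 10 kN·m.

A_s = 6 × 1018 = 6108 mm².
T = A_s f_y = 6108 × 415 = 2534820 N = 2534.82 kN.
From C = T: a = T/(0.85 f'_c b) = 2534820/(0.85 × 36.1 × 580) = 142.43 mm.
M_n = T(d − a/2) = 2534.82 kN × (630 − 71.215) mm = 1416.42 kN·m.
φM_n = 0.90 × 1416.42 = 1274.78 kN·m.

φM_n ≈ 1270 kN·m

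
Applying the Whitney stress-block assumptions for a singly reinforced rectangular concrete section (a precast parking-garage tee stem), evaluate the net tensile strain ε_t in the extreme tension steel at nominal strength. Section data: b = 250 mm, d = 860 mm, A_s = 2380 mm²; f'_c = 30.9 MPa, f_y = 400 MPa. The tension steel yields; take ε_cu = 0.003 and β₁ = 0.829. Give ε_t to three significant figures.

a = A_s f_y/(0.85 f'_c b) = 144.98 mm.
β₁ = 0.829, so c = a/β₁ = 144.98/0.829 = 174.89 mm.
From the linear strain diagram with ε_cu = 0.003: ε_t = 0.003 (d − c)/c = 0.003 × (860 − 174.89)/174.89 = 0.0118.
Since ε_t ≥ 0.005, the section is tension-controlled.

ε_t ≈ 0.0118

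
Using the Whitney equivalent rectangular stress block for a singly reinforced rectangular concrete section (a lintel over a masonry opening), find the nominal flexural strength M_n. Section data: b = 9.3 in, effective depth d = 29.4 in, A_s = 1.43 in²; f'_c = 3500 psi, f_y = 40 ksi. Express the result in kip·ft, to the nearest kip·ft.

T = A_s f_y = 1.43 × 40 = 57.2 kips.
a = T/(0.85 f'_c b) = 57.2/(0.85 × 3.5 × 9.3) = 2.067 in.
M_n = T(d − a/2) = 57.2 × (29.4 − 1.0335) = 1622.6 kip·in = 1622.6/12 = 135.22 kip·ft.

M_n ≈ 135 kip·ft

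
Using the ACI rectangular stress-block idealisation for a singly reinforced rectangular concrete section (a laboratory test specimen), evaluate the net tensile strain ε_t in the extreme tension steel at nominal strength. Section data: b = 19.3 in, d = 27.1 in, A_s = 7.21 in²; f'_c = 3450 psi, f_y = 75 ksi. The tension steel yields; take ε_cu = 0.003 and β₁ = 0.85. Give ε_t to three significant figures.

ε_t ≈ 0.00423

a = A_s f_y/(0.85 f'_c b) = 9.554 in.
β₁ = 0.85, so c = a/β₁ = 9.554/0.85 = 11.240 in.
From the linear strain diagram with ε_cu = 0.003: ε_t = 0.003 (d − c)/c = 0.003 × (27.1 − 11.240)/11.240 = 0.00423.
ε_t is between 0.004 and 0.005 — transition zone.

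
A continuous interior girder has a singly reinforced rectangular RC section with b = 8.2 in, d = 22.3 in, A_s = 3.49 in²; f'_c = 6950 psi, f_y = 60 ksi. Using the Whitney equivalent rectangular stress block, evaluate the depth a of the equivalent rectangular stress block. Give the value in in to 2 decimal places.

T = A_s f_y = 3.49 × 60 = 209.4 kips.
a = T/(0.85 f'_c b) = 209.4/(0.85 × 6.95 × 8.2) = 4.32 in.

a ≈ 4.32 in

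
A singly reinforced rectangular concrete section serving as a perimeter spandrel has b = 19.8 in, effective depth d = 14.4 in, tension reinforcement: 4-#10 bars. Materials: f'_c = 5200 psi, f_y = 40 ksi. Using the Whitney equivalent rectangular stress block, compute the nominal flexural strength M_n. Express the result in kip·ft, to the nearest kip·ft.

M_n ≈ 224 kip·ft

A_s = 4 × 1.27 = 5.08 in².
T = A_s f_y = 5.08 × 40 = 203.2 kips.
a = T/(0.85 f'_c b) = 203.2/(0.85 × 5.2 × 19.8) = 2.322 in.
M_n = T(d − a/2) = 203.2 × (14.4 − 1.161) = 2690.2 kip·in = 2690.2/12 = 224.18 kip·ft.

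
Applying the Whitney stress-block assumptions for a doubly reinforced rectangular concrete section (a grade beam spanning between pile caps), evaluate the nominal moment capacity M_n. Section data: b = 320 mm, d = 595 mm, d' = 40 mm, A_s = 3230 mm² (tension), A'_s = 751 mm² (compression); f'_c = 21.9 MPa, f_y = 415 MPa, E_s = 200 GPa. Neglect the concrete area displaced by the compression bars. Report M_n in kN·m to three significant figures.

Assume both tension and compression steel yield.
Net tension couple steel: A_s − A'_s = 2479 mm².
a = (A_s − A'_s) f_y / (0.85 f'_c b) = 1028785/(0.85 × 21.9 × 320) = 172.71 mm.
c = a/β₁ = 172.71/0.85 = 203.19 mm; ε'_s = 0.003(c − d')/c = 0.0024 ≥ f_y/E_s = 0.0021, so compression steel does yield.
M_n = (A_s − A'_s) f_y (d − a/2) + A'_s f_y (d − d') = [1028785 × (595 − 86.355) + 311665 × (595 − 40)] × 10⁻⁶ = 523.29 + 172.97 = 696.26 kN·m.

M_n ≈ 696 kN·m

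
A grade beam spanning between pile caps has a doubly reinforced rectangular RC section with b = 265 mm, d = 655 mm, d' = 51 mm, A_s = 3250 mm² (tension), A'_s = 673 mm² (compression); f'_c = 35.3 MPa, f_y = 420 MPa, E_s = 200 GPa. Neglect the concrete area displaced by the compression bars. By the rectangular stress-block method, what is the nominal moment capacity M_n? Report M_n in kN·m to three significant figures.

M_n ≈ 806 kN·m

Assume both tension and compression steel yield.
Net tension couple steel: A_s − A'_s = 2577 mm².
a = (A_s − A'_s) f_y / (0.85 f'_c b) = 1082340/(0.85 × 35.3 × 265) = 136.12 mm.
c = a/β₁ = 136.12/0.798 = 170.58 mm; ε'_s = 0.003(c − d')/c = 0.0021 ≥ f_y/E_s = 0.0021, so compression steel does yield.
M_n = (A_s − A'_s) f_y (d − a/2) + A'_s f_y (d − d') = [1082340 × (655 − 68.06) + 282660 × (655 − 51)] × 10⁻⁶ = 635.27 + 170.73 = 806.00 kN·m.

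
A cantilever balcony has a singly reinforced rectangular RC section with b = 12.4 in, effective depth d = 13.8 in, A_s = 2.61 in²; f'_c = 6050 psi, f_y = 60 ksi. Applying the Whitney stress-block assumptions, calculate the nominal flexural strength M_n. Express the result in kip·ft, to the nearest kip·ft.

M_n ≈ 164 kip·ft

T = A_s f_y = 2.61 × 60 = 156.6 kips.
a = T/(0.85 f'_c b) = 156.6/(0.85 × 6.05 × 12.4) = 2.456 in.
M_n = T(d − a/2) = 156.6 × (13.8 − 1.228) = 1968.8 kip·in = 1968.8/12 = 164.07 kip·ft.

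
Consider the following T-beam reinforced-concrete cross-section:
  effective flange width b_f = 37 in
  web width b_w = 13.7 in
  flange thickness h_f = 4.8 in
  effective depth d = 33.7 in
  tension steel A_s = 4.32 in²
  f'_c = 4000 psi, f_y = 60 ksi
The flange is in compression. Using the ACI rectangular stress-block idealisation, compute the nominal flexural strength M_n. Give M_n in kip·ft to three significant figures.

Tension: T = A_s f_y = 4.32 × 60 = 259.2 kips.
Try a within the flange: a = T/(0.85 f'_c b_f) = 259.2/(0.85 × 4 × 37) = 2.060 in.
Since a = 2.060 ≤ h_f = 4.8 in, the stress block lies entirely in the flange; analyse as a rectangular beam of width b_f.
M_n = T(d − a/2) = 259.2 × (33.7 − 1.03) = 8468.1 kip·in.
M_n = 8468.1/12 = 705.68 kip·ft.

M_n ≈ 706 kip·ft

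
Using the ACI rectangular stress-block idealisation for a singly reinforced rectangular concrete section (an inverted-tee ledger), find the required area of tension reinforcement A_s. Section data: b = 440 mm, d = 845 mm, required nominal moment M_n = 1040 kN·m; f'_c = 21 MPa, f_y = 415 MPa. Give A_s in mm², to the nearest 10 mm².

With M_n = 0.85 f'_c a b (d − a/2), solve the quadratic for a:
a = d − √(d² − 2M_n/(0.85 f'_c b)) = 845 − √(845² − 2 × 1040×10⁶/(0.85 × 21 × 440)) = 174.78 mm.
A_s = 0.85 f'_c a b / f_y = 0.85 × 21 × 174.78 × 440 / 415 = 3307.8 mm².

A_s ≈ 3310 mm²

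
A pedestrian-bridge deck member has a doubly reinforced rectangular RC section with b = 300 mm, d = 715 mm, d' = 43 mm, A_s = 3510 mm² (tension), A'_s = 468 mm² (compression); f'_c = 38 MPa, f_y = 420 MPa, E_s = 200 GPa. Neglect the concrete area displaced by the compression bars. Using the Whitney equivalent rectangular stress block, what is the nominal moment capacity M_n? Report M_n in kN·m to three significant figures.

M_n ≈ 961 kN·m

Assume both tension and compression steel yield.
Net tension couple steel: A_s − A'_s = 3042 mm².
a = (A_s − A'_s) f_y / (0.85 f'_c b) = 1277640/(0.85 × 38 × 300) = 131.85 mm.
c = a/β₁ = 131.85/0.779 = 169.26 mm; ε'_s = 0.003(c − d')/c = 0.0022 ≥ f_y/E_s = 0.0021, so compression steel does yield.
M_n = (A_s − A'_s) f_y (d − a/2) + A'_s f_y (d − d') = [1277640 × (715 − 65.925) + 196560 × (715 − 43)] × 10⁻⁶ = 829.28 + 132.09 = 961.37 kN·m.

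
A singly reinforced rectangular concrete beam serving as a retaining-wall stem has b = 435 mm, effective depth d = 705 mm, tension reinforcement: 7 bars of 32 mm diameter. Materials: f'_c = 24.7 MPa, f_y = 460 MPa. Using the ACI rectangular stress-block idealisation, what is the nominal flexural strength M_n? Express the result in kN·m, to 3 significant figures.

M_n ≈ 1460 kN·m

A_s = 7 × 804 = 5628 mm².
T = A_s f_y = 5628 × 460 = 2588880 N = 2588.88 kN.
From C = T: a = T/(0.85 f'_c b) = 2588880/(0.85 × 24.7 × 435) = 283.47 mm.
M_n = T(d − a/2) = 2588.88 kN × (705 − 141.735) mm = 1458.23 kN·m.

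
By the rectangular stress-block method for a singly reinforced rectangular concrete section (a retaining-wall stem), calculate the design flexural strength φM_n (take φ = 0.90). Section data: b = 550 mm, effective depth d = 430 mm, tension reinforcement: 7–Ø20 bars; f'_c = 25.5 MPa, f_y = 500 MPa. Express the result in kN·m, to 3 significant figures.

A_s = 7 × 314 = 2198 mm².
T = A_s f_y = 2198 × 500 = 1099000 N = 1099 kN.
From C = T: a = T/(0.85 f'_c b) = 1099000/(0.85 × 25.5 × 550) = 92.19 mm.
M_n = T(d − a/2) = 1099 kN × (430 − 46.095) mm = 421.91 kN·m.
φM_n = 0.90 × 421.91 = 379.72 kN·m.

φM_n ≈ 380 kN·m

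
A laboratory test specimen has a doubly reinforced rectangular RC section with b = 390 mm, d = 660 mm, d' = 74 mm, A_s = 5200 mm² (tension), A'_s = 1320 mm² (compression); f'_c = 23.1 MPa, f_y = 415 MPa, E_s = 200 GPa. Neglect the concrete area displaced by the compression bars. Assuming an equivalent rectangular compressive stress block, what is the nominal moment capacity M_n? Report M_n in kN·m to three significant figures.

Assume both tension and compression steel yield.
Net tension couple steel: A_s − A'_s = 3880 mm².
a = (A_s − A'_s) f_y / (0.85 f'_c b) = 1610200/(0.85 × 23.1 × 390) = 210.27 mm.
c = a/β₁ = 210.27/0.85 = 247.38 mm; ε'_s = 0.003(c − d')/c = 0.0021 ≥ f_y/E_s = 0.0021, so compression steel does yield.
M_n = (A_s − A'_s) f_y (d − a/2) + A'_s f_y (d − d') = [1610200 × (660 − 105.135) + 547800 × (660 − 74)] × 10⁻⁶ = 893.44 + 321.01 = 1214.45 kN·m.

M_n ≈ 1210 kN·m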